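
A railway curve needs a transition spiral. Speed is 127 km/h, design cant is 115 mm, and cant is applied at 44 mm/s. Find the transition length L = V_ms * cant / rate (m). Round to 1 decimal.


Convert speed: V = 127 / 3.6 = 35.2778 m/s
L = 35.2778 * 115 / 44
L = 4056.9444 / 44
L = 92.2 m

92.2


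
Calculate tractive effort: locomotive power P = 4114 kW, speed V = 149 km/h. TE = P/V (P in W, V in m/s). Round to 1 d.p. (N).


Convert: P = 4114 kW = 4114000 W
V = 149 / 3.6 = 41.3889 m/s
TE = 4114000 / 41.3889
TE = 99398.7 N

99398.7


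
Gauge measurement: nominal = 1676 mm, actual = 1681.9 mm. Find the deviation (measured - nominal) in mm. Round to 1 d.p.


Deviation = measured - nominal
Deviation = 1681.9 - 1676
Deviation = 5.9 mm

5.9


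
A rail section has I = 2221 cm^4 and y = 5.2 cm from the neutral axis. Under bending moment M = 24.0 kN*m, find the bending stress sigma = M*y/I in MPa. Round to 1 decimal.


Convert units:
M = 24.0 kN*m = 24000000 N*mm
y = 5.2 cm = 52 mm
I = 2221 cm^4 = 22210000 mm^4
sigma = 24000000 * 52 / 22210000
sigma = 56.2 MPa

56.2


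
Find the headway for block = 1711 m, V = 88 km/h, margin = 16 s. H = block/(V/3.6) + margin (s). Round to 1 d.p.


V = 88 / 3.6 = 24.4444 m/s
Block traversal time = 1711 / 24.4444 = 69.9955 s
Headway = 69.9955 + 16
Headway = 86.0 s

86.0


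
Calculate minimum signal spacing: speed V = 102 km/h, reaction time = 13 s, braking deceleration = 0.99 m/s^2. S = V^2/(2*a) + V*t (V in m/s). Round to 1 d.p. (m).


V = 102 / 3.6 = 28.3333 m/s
Braking distance = 28.3333^2 / (2*0.99) = 405.4433 m
Sighting distance = 28.3333 * 13 = 368.3333 m
S = 405.4433 + 368.3333 = 773.8 m

773.8


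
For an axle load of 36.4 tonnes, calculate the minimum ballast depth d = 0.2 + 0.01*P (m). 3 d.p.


d = 0.2 + 0.01 * 36.4
d = 0.2 + 0.364
d = 0.564 m

0.564


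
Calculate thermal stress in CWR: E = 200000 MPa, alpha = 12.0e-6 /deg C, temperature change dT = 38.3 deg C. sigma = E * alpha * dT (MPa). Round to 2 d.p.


sigma = E * alpha * dT
sigma = 200000 * 12.0e-6 * 38.3
sigma = 2.4 * 38.3
sigma = 91.92 MPa

91.92


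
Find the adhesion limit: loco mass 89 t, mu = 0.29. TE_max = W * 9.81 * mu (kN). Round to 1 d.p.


TE_max = W * g * mu
TE_max = 89 * 9.81 * 0.29
TE_max = 873.09 * 0.29
TE_max = 253.2 kN

253.2


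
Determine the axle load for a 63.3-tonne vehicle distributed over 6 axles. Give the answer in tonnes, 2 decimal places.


Load per axle = total weight / number of axles
Load = 63.3 / 6
Load = 10.55 tonnes

10.55


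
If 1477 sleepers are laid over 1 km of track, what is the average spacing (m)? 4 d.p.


Spacing = 1000 m / number of sleepers
Spacing = 1000 / 1477
Spacing = 0.6770 m

0.6770


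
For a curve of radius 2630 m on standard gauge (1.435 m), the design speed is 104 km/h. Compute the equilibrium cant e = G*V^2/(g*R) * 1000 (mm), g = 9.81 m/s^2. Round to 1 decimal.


Convert speed: V = 104 / 3.6 = 28.8889 m/s
Apply formula: e = 1.435 * 28.8889^2 / (9.81 * 2630)
e = 1.435 * 834.5679 / 25800.3
e = 0.046418 m = 46.4 mm

46.4


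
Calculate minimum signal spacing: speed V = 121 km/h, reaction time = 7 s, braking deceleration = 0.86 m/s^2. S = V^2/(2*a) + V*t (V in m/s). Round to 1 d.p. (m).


V = 121 / 3.6 = 33.6111 m/s
Braking distance = 33.6111^2 / (2*0.86) = 656.8063 m
Sighting distance = 33.6111 * 7 = 235.2778 m
S = 656.8063 + 235.2778 = 892.1 m

892.1


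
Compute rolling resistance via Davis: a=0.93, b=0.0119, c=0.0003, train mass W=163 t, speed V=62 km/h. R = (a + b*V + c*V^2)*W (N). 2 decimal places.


b*V = 0.0119 * 62 = 0.7378
c*V^2 = 0.0003 * 3844 = 1.1532
R_per_t = 0.93 + 0.7378 + 1.1532 = 2.821 N/t
R_total = 2.821 * 163 = 459.82 N

459.82


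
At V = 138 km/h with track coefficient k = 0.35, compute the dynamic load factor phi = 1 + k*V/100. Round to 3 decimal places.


phi = 1 + k * V / 100
phi = 1 + 0.35 * 138 / 100
phi = 1 + 0.483
phi = 1.483

1.483


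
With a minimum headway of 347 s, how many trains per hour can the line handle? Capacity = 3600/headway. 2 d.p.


Capacity = 3600 / headway
Capacity = 3600 / 347
Capacity = 10.37 trains/hour

10.37


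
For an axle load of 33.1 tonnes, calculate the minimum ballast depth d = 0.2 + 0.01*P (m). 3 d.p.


d = 0.2 + 0.01 * 33.1
d = 0.2 + 0.331
d = 0.531 m

0.531


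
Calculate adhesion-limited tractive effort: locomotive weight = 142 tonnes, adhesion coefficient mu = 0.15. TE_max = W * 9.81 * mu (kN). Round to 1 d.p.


TE_max = W * g * mu
TE_max = 142 * 9.81 * 0.15
TE_max = 1393.02 * 0.15
TE_max = 209.0 kN

209.0


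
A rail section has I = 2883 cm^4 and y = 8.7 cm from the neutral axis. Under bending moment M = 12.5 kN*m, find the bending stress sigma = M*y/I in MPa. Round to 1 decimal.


Convert units:
M = 12.5 kN*m = 12500000 N*mm
y = 8.7 cm = 87 mm
I = 2883 cm^4 = 28830000 mm^4
sigma = 12500000 * 87 / 28830000
sigma = 37.7 MPa

37.7


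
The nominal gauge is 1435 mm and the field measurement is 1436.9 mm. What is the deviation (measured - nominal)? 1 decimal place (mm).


Deviation = measured - nominal
Deviation = 1436.9 - 1435
Deviation = 1.9 mm

1.9


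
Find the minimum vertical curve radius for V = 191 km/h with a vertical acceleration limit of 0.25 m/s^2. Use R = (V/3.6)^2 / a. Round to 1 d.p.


Convert speed: V = 191 / 3.6 = 53.0556 m/s
V^2 = 2814.892 m^2/s^2
R_v = 2814.892 / 0.25
R_v = 11259.6 m

11259.6


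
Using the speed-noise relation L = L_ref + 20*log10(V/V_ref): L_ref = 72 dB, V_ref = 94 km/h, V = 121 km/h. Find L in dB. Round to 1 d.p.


V/V_ref = 121 / 94 = 1.287234
log10(1.287234) = 0.109658
20 * 0.109658 = 2.1932
L = 72 + 2.1932 = 74.2 dB

74.2


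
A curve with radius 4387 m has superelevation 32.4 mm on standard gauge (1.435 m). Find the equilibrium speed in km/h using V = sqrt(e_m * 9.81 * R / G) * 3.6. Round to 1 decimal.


Convert cant: e = 32.4 mm = 0.0324 m
V_ms = sqrt(0.0324 * 9.81 * 4387 / 1.435)
V_ms = sqrt(971.694514) = 31.172 m/s
V = 31.172 * 3.6 = 112.2 km/h

112.2


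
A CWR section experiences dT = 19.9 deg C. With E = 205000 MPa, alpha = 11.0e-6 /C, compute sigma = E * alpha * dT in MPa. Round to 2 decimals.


sigma = E * alpha * dT
sigma = 205000 * 11.0e-6 * 19.9
sigma = 2.255 * 19.9
sigma = 44.87 MPa

44.87


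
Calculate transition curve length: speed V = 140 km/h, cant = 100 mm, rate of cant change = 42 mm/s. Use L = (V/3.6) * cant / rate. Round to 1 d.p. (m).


Convert speed: V = 140 / 3.6 = 38.8889 m/s
L = 38.8889 * 100 / 42
L = 3888.8889 / 42
L = 92.6 m

92.6


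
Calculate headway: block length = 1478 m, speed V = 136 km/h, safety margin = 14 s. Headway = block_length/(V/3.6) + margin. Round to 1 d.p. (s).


V = 136 / 3.6 = 37.7778 m/s
Block traversal time = 1478 / 37.7778 = 39.1235 s
Headway = 39.1235 + 14
Headway = 53.1 s

53.1


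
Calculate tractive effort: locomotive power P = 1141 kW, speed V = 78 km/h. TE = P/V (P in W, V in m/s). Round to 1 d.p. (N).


Convert: P = 1141 kW = 1141000 W
V = 78 / 3.6 = 21.6667 m/s
TE = 1141000 / 21.6667
TE = 52661.5 N

52661.5


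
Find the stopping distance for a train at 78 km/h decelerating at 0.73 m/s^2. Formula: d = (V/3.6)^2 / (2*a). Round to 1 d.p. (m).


Convert speed: V = 78 / 3.6 = 21.6667 m/s
V^2 = 469.4444
d = 469.4444 / (2 * 0.73)
d = 469.4444 / 1.46
d = 321.5 m

321.5


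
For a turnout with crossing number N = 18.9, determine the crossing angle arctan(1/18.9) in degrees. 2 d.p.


1/N = 1/18.9 = 0.05291
angle = arctan(0.05291) = 0.052861 rad
angle = 0.052861 * 180/pi = 3.03 degrees

3.03


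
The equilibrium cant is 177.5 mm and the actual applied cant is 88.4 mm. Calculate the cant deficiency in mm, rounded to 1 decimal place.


Cant deficiency = equilibrium cant - actual cant
CD = 177.5 - 88.4
CD = 89.1 mm

89.1


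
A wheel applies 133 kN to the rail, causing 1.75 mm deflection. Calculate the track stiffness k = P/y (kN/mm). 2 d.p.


Track stiffness k = P / y
k = 133 / 1.75
k = 76.00 kN/mm

76.00


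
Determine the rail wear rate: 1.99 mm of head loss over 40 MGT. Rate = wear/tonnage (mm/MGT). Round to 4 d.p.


Wear rate = total wear / cumulative tonnage
Rate = 1.99 / 40
Rate = 0.0498 mm/MGT

0.0498


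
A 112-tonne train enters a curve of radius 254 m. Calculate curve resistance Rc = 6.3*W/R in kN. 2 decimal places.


Rc = 6.3 * W / R
Rc = 6.3 * 112 / 254
Rc = 705.6 / 254
Rc = 2.78 kN

2.78


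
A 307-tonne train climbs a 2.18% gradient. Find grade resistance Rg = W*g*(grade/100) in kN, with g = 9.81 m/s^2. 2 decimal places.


Rg = W * 9.81 * grade / 100
Rg = 307 * 9.81 * 2.18 / 100
Rg = 3011.67 * 0.0218
Rg = 65.65 kN

65.65


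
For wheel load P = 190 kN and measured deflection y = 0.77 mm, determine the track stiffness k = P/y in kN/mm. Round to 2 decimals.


Track stiffness k = P / y
k = 190 / 0.77
k = 246.75 kN/mm

246.75


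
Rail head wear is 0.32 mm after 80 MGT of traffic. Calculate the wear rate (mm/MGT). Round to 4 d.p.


Wear rate = total wear / cumulative tonnage
Rate = 0.32 / 80
Rate = 0.0040 mm/MGT

0.0040


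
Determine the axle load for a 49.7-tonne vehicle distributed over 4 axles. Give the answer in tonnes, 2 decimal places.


Load per axle = total weight / number of axles
Load = 49.7 / 4
Load = 12.43 tonnes

12.43


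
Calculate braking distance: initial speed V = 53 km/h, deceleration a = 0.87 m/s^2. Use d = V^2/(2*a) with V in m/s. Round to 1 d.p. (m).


Convert speed: V = 53 / 3.6 = 14.7222 m/s
V^2 = 216.7438
d = 216.7438 / (2 * 0.87)
d = 216.7438 / 1.74
d = 124.6 m

124.6


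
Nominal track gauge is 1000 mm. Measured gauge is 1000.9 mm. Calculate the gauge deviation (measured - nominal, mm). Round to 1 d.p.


Deviation = measured - nominal
Deviation = 1000.9 - 1000
Deviation = 0.9 mm

0.9


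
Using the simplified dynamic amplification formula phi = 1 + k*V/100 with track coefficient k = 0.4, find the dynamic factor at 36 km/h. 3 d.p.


phi = 1 + k * V / 100
phi = 1 + 0.4 * 36 / 100
phi = 1 + 0.144
phi = 1.144

1.144


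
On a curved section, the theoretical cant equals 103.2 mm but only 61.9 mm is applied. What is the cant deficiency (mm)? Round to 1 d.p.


Cant deficiency = equilibrium cant - actual cant
CD = 103.2 - 61.9
CD = 41.3 mm

41.3


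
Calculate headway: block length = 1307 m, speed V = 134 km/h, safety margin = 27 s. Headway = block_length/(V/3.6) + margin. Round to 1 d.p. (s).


V = 134 / 3.6 = 37.2222 m/s
Block traversal time = 1307 / 37.2222 = 35.1134 s
Headway = 35.1134 + 27
Headway = 62.1 s

62.1


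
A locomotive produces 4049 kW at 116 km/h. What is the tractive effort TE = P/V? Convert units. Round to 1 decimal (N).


Convert: P = 4049 kW = 4049000 W
V = 116 / 3.6 = 32.2222 m/s
TE = 4049000 / 32.2222
TE = 125658.6 N

125658.6


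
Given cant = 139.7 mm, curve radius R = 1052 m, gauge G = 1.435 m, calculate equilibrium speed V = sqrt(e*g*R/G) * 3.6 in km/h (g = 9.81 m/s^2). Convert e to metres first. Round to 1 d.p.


Convert cant: e = 139.7 mm = 0.1397 m
V_ms = sqrt(0.1397 * 9.81 * 1052 / 1.435)
V_ms = sqrt(1004.683459) = 31.6967 m/s
V = 31.6967 * 3.6 = 114.1 km/h

114.1


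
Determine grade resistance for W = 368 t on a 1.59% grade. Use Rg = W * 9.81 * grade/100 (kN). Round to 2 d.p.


Rg = W * 9.81 * grade / 100
Rg = 368 * 9.81 * 1.59 / 100
Rg = 3610.08 * 0.0159
Rg = 57.40 kN

57.40


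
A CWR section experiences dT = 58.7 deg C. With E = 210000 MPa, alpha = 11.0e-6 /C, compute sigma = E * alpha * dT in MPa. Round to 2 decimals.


sigma = E * alpha * dT
sigma = 210000 * 11.0e-6 * 58.7
sigma = 2.31 * 58.7
sigma = 135.60 MPa

135.60


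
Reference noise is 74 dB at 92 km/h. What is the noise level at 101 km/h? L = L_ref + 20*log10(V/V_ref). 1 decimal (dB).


V/V_ref = 101 / 92 = 1.097826
log10(1.097826) = 0.040534
20 * 0.040534 = 0.8107
L = 74 + 0.8107 = 74.8 dB

74.8


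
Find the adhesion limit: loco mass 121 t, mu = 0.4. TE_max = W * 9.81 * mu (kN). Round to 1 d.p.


TE_max = W * g * mu
TE_max = 121 * 9.81 * 0.4
TE_max = 1187.01 * 0.4
TE_max = 474.8 kN

474.8


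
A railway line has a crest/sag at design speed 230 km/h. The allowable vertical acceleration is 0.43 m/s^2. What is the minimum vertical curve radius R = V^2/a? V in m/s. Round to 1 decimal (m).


Convert speed: V = 230 / 3.6 = 63.8889 m/s
V^2 = 4081.7901 m^2/s^2
R_v = 4081.7901 / 0.43
R_v = 9492.5 m

9492.5


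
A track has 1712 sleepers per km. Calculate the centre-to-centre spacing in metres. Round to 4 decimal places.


Spacing = 1000 m / number of sleepers
Spacing = 1000 / 1712
Spacing = 0.5841 m

0.5841


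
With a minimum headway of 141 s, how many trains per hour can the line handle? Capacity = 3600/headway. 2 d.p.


Capacity = 3600 / headway
Capacity = 3600 / 141
Capacity = 25.53 trains/hour

25.53


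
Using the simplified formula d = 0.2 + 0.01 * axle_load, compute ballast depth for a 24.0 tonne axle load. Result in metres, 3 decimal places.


d = 0.2 + 0.01 * 24.0
d = 0.2 + 0.24
d = 0.440 m

0.440


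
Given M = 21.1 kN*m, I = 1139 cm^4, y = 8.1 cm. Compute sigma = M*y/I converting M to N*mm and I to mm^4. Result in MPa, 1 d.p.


Convert units:
M = 21.1 kN*m = 21100000 N*mm
y = 8.1 cm = 81 mm
I = 1139 cm^4 = 11390000 mm^4
sigma = 21100000 * 81 / 11390000
sigma = 150.1 MPa

150.1


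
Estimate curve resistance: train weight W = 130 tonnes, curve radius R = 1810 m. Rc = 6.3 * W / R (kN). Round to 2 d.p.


Rc = 6.3 * W / R
Rc = 6.3 * 130 / 1810
Rc = 819.0 / 1810
Rc = 0.45 kN

0.45


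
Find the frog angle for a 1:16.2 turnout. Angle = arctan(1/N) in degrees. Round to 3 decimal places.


1/N = 1/16.2 = 0.061728
angle = arctan(0.061728) = 0.06165 rad
angle = 0.06165 * 180/pi = 3.532 degrees

3.532


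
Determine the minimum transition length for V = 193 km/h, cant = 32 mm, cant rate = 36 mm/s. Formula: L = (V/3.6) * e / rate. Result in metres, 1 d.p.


Convert speed: V = 193 / 3.6 = 53.6111 m/s
L = 53.6111 * 32 / 36
L = 1715.5556 / 36
L = 47.7 m

47.7


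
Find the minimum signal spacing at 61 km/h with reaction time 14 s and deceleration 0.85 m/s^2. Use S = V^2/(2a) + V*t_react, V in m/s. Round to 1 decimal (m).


V = 61 / 3.6 = 16.9444 m/s
Braking distance = 16.9444^2 / (2*0.85) = 168.8907 m
Sighting distance = 16.9444 * 14 = 237.2222 m
S = 168.8907 + 237.2222 = 406.1 m

406.1


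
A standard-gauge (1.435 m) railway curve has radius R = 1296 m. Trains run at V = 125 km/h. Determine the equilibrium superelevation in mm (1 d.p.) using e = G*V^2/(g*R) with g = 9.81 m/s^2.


Convert speed: V = 125 / 3.6 = 34.7222 m/s
Apply formula: e = 1.435 * 34.7222^2 / (9.81 * 1296)
e = 1.435 * 1205.6327 / 12713.76
e = 0.13608 m = 136.1 mm

136.1


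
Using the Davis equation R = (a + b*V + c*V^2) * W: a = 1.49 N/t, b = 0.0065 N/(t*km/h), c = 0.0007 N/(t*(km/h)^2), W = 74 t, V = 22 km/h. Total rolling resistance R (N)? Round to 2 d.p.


b*V = 0.0065 * 22 = 0.143
c*V^2 = 0.0007 * 484 = 0.3388
R_per_t = 1.49 + 0.143 + 0.3388 = 1.9718 N/t
R_total = 1.9718 * 74 = 145.91 N

145.91


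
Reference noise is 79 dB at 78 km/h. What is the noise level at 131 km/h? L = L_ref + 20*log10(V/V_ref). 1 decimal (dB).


V/V_ref = 131 / 78 = 1.679487
log10(1.679487) = 0.225177
20 * 0.225177 = 4.5035
L = 79 + 4.5035 = 83.5 dB

83.5


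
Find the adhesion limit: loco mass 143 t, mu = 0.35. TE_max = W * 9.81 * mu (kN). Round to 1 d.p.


TE_max = W * g * mu
TE_max = 143 * 9.81 * 0.35
TE_max = 1402.83 * 0.35
TE_max = 491.0 kN

491.0


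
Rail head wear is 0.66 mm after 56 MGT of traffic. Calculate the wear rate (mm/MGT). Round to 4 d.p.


Wear rate = total wear / cumulative tonnage
Rate = 0.66 / 56
Rate = 0.0118 mm/MGT

0.0118


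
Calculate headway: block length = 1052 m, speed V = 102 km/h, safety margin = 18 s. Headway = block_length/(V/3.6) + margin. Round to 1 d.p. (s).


V = 102 / 3.6 = 28.3333 m/s
Block traversal time = 1052 / 28.3333 = 37.1294 s
Headway = 37.1294 + 18
Headway = 55.1 s

55.1


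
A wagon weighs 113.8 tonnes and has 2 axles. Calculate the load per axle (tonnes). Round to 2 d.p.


Load per axle = total weight / number of axles
Load = 113.8 / 2
Load = 56.90 tonnes

56.90


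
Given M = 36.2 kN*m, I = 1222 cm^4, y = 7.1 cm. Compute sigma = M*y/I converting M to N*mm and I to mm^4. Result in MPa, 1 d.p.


Convert units:
M = 36.2 kN*m = 36200000 N*mm
y = 7.1 cm = 71 mm
I = 1222 cm^4 = 12220000 mm^4
sigma = 36200000 * 71 / 12220000
sigma = 210.3 MPa

210.3


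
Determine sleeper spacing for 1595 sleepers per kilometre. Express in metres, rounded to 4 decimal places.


Spacing = 1000 m / number of sleepers
Spacing = 1000 / 1595
Spacing = 0.6270 m

0.6270


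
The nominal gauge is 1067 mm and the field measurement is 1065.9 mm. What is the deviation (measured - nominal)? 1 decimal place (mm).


Deviation = measured - nominal
Deviation = 1065.9 - 1067
Deviation = -1.1 mm

-1.1


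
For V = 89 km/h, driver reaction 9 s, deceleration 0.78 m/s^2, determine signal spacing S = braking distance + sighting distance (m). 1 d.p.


V = 89 / 3.6 = 24.7222 m/s
Braking distance = 24.7222^2 / (2*0.78) = 391.7874 m
Sighting distance = 24.7222 * 9 = 222.5 m
S = 391.7874 + 222.5 = 614.3 m

614.3


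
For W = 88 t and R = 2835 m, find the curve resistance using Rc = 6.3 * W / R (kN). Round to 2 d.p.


Rc = 6.3 * W / R
Rc = 6.3 * 88 / 2835
Rc = 554.4 / 2835
Rc = 0.20 kN

0.20


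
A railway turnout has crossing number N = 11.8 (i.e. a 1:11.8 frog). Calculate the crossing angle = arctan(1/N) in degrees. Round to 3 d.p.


1/N = 1/11.8 = 0.084746
angle = arctan(0.084746) = 0.084544 rad
angle = 0.084544 * 180/pi = 4.844 degrees

4.844


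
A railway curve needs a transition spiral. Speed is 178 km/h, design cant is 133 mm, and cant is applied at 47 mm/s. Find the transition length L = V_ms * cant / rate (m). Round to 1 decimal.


Convert speed: V = 178 / 3.6 = 49.4444 m/s
L = 49.4444 * 133 / 47
L = 6576.1111 / 47
L = 139.9 m

139.9


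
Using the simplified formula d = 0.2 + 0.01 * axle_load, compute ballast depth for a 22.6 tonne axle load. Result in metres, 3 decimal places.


d = 0.2 + 0.01 * 22.6
d = 0.2 + 0.226
d = 0.426 m

0.426


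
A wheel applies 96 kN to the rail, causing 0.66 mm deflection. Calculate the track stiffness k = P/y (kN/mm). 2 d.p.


Track stiffness k = P / y
k = 96 / 0.66
k = 145.45 kN/mm

145.45


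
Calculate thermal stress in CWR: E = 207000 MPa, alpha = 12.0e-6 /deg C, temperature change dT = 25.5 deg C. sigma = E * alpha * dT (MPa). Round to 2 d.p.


sigma = E * alpha * dT
sigma = 207000 * 12.0e-6 * 25.5
sigma = 2.484 * 25.5
sigma = 63.34 MPa

63.34


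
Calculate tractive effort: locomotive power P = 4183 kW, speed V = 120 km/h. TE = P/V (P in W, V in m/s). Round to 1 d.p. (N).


Convert: P = 4183 kW = 4183000 W
V = 120 / 3.6 = 33.3333 m/s
TE = 4183000 / 33.3333
TE = 125490.0 N

125490.0


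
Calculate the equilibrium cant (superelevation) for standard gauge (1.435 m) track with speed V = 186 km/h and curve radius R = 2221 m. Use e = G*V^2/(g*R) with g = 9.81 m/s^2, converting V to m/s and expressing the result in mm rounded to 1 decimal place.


Convert speed: V = 186 / 3.6 = 51.6667 m/s
Apply formula: e = 1.435 * 51.6667^2 / (9.81 * 2221)
e = 1.435 * 2669.4444 / 21788.01
e = 0.175815 m = 175.8 mm

175.8


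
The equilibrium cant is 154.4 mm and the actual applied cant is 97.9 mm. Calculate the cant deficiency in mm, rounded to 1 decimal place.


Cant deficiency = equilibrium cant - actual cant
CD = 154.4 - 97.9
CD = 56.5 mm

56.5


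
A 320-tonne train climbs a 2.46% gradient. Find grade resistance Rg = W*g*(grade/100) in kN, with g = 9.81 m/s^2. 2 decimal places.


Rg = W * 9.81 * grade / 100
Rg = 320 * 9.81 * 2.46 / 100
Rg = 3139.2 * 0.0246
Rg = 77.22 kN

77.22


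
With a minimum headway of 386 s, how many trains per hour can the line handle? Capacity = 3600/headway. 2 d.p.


Capacity = 3600 / headway
Capacity = 3600 / 386
Capacity = 9.33 trains/hour

9.33


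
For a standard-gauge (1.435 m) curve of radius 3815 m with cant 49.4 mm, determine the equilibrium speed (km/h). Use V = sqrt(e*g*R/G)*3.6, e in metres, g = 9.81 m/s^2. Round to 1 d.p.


Convert cant: e = 49.4 mm = 0.0494 m
V_ms = sqrt(0.0494 * 9.81 * 3815 / 1.435)
V_ms = sqrt(1288.364049) = 35.8938 m/s
V = 35.8938 * 3.6 = 129.2 km/h

129.2


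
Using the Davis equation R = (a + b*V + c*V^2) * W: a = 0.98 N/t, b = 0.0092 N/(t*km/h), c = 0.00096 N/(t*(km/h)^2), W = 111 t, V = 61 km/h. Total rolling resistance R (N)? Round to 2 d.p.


b*V = 0.0092 * 61 = 0.5612
c*V^2 = 0.00096 * 3721 = 3.57216
R_per_t = 0.98 + 0.5612 + 3.57216 = 5.11336 N/t
R_total = 5.11336 * 111 = 567.58 N

567.58


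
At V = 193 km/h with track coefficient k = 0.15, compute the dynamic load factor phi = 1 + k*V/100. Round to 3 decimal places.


phi = 1 + k * V / 100
phi = 1 + 0.15 * 193 / 100
phi = 1 + 0.2895
phi = 1.290

1.290


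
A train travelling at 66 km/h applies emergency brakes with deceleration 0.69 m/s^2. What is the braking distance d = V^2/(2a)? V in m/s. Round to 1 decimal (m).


Convert speed: V = 66 / 3.6 = 18.3333 m/s
V^2 = 336.1111
d = 336.1111 / (2 * 0.69)
d = 336.1111 / 1.38
d = 243.6 m

243.6


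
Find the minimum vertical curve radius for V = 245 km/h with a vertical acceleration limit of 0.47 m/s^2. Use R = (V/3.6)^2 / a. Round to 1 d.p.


Convert speed: V = 245 / 3.6 = 68.0556 m/s
V^2 = 4631.5586 m^2/s^2
R_v = 4631.5586 / 0.47
R_v = 9854.4 m

9854.4


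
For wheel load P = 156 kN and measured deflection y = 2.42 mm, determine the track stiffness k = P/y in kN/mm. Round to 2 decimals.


Track stiffness k = P / y
k = 156 / 2.42
k = 64.46 kN/mm

64.46


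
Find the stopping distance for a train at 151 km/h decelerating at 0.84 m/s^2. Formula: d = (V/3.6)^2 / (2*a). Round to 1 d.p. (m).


Convert speed: V = 151 / 3.6 = 41.9444 m/s
V^2 = 1759.3364
d = 1759.3364 / (2 * 0.84)
d = 1759.3364 / 1.68
d = 1047.2 m

1047.2


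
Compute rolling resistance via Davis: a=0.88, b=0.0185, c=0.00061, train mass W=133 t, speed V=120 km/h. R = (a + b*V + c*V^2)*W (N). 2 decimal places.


b*V = 0.0185 * 120 = 2.22
c*V^2 = 0.00061 * 14400 = 8.784
R_per_t = 0.88 + 2.22 + 8.784 = 11.884 N/t
R_total = 11.884 * 133 = 1580.57 N

1580.57


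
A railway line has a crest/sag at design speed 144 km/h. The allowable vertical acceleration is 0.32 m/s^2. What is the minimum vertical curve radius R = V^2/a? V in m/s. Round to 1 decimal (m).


Convert speed: V = 144 / 3.6 = 40.0 m/s
V^2 = 1600.0 m^2/s^2
R_v = 1600.0 / 0.32
R_v = 5000.0 m

5000.0


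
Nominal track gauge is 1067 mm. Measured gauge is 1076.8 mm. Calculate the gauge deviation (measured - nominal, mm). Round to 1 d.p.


Deviation = measured - nominal
Deviation = 1076.8 - 1067
Deviation = 9.8 mm

9.8


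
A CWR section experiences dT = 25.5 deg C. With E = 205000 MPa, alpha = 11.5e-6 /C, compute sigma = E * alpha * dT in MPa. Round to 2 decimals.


sigma = E * alpha * dT
sigma = 205000 * 11.5e-6 * 25.5
sigma = 2.3575 * 25.5
sigma = 60.12 MPa

60.12


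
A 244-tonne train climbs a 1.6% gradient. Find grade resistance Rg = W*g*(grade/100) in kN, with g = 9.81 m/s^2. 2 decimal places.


Rg = W * 9.81 * grade / 100
Rg = 244 * 9.81 * 1.6 / 100
Rg = 2393.64 * 0.016
Rg = 38.30 kN

38.30


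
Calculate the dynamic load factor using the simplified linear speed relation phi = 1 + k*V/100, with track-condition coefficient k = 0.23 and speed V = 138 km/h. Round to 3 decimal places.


phi = 1 + k * V / 100
phi = 1 + 0.23 * 138 / 100
phi = 1 + 0.3174
phi = 1.317

1.317


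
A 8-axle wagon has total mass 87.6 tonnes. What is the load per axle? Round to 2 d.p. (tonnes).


Load per axle = total weight / number of axles
Load = 87.6 / 8
Load = 10.95 tonnes

10.95


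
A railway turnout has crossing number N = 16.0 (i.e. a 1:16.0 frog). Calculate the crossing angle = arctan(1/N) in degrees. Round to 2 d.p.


1/N = 1/16.0 = 0.0625
angle = arctan(0.0625) = 0.062419 rad
angle = 0.062419 * 180/pi = 3.58 degrees

3.58


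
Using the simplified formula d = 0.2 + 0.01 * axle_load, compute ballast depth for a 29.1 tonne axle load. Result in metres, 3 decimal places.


d = 0.2 + 0.01 * 29.1
d = 0.2 + 0.291
d = 0.491 m

0.491


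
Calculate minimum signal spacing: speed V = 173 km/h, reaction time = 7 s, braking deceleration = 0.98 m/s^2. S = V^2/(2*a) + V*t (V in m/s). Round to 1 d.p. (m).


V = 173 / 3.6 = 48.0556 m/s
Braking distance = 48.0556^2 / (2*0.98) = 1178.2329 m
Sighting distance = 48.0556 * 7 = 336.3889 m
S = 1178.2329 + 336.3889 = 1514.6 m

1514.6


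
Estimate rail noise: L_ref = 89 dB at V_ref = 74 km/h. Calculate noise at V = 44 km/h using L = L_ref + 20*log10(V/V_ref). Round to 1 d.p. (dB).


V/V_ref = 44 / 74 = 0.594595
log10(0.594595) = -0.225779
20 * -0.225779 = -4.5156
L = 89 + -4.5156 = 84.5 dB

84.5


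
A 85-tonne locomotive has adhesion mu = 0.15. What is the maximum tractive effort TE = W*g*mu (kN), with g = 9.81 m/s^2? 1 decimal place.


TE_max = W * g * mu
TE_max = 85 * 9.81 * 0.15
TE_max = 833.85 * 0.15
TE_max = 125.1 kN

125.1


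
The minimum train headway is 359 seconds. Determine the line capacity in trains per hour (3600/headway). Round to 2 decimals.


Capacity = 3600 / headway
Capacity = 3600 / 359
Capacity = 10.03 trains/hour

10.03


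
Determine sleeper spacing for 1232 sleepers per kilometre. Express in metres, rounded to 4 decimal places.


Spacing = 1000 m / number of sleepers
Spacing = 1000 / 1232
Spacing = 0.8117 m

0.8117


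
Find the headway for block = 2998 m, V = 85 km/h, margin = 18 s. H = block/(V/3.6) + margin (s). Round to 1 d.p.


V = 85 / 3.6 = 23.6111 m/s
Block traversal time = 2998 / 23.6111 = 126.9741 s
Headway = 126.9741 + 18
Headway = 145.0 s

145.0


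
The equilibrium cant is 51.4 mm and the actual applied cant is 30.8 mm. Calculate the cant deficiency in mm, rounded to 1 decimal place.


Cant deficiency = equilibrium cant - actual cant
CD = 51.4 - 30.8
CD = 20.6 mm

20.6


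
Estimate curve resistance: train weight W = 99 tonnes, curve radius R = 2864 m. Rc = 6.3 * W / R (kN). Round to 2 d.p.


Rc = 6.3 * W / R
Rc = 6.3 * 99 / 2864
Rc = 623.7 / 2864
Rc = 0.22 kN

0.22


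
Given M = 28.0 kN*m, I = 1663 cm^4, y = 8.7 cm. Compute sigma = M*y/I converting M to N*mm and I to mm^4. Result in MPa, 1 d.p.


Convert units:
M = 28.0 kN*m = 28000000 N*mm
y = 8.7 cm = 87 mm
I = 1663 cm^4 = 16630000 mm^4
sigma = 28000000 * 87 / 16630000
sigma = 146.5 MPa

146.5


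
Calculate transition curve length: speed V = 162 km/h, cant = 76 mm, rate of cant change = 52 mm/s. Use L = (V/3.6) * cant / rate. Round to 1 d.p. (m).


Convert speed: V = 162 / 3.6 = 45.0 m/s
L = 45.0 * 76 / 52
L = 3420.0 / 52
L = 65.8 m

65.8


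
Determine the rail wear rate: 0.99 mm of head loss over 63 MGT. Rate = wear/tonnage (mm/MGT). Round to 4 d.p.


Wear rate = total wear / cumulative tonnage
Rate = 0.99 / 63
Rate = 0.0157 mm/MGT

0.0157


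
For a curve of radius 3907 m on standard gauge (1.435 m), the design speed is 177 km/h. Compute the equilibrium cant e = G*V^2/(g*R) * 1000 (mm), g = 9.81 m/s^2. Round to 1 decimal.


Convert speed: V = 177 / 3.6 = 49.1667 m/s
Apply formula: e = 1.435 * 49.1667^2 / (9.81 * 3907)
e = 1.435 * 2417.3611 / 38327.67
e = 0.090507 m = 90.5 mm

90.5


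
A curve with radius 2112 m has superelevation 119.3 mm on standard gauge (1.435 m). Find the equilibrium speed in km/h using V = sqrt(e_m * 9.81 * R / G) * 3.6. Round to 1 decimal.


Convert cant: e = 119.3 mm = 0.1193 m
V_ms = sqrt(0.1193 * 9.81 * 2112 / 1.435)
V_ms = sqrt(1722.469196) = 41.5026 m/s
V = 41.5026 * 3.6 = 149.4 km/h

149.4


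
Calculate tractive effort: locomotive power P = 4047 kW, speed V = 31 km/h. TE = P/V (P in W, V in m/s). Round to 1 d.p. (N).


Convert: P = 4047 kW = 4047000 W
V = 31 / 3.6 = 8.6111 m/s
TE = 4047000 / 8.6111
TE = 469974.2 N

469974.2


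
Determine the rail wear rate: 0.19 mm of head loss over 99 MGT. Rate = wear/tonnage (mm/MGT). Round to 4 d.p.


Wear rate = total wear / cumulative tonnage
Rate = 0.19 / 99
Rate = 0.0019 mm/MGT

0.0019


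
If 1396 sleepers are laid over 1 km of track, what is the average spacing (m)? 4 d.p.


Spacing = 1000 m / number of sleepers
Spacing = 1000 / 1396
Spacing = 0.7163 m

0.7163


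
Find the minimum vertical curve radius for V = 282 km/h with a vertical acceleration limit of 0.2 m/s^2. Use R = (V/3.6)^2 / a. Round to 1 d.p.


Convert speed: V = 282 / 3.6 = 78.3333 m/s
V^2 = 6136.1111 m^2/s^2
R_v = 6136.1111 / 0.2
R_v = 30680.6 m

30680.6


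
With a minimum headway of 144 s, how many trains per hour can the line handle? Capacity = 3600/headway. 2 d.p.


Capacity = 3600 / headway
Capacity = 3600 / 144
Capacity = 25.00 trains/hour

25.00


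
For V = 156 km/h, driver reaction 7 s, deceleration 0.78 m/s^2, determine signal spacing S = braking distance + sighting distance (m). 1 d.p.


V = 156 / 3.6 = 43.3333 m/s
Braking distance = 43.3333^2 / (2*0.78) = 1203.7037 m
Sighting distance = 43.3333 * 7 = 303.3333 m
S = 1203.7037 + 303.3333 = 1507.0 m

1507.0


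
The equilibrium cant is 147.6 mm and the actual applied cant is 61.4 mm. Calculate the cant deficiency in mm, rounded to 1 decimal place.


Cant deficiency = equilibrium cant - actual cant
CD = 147.6 - 61.4
CD = 86.2 mm

86.2


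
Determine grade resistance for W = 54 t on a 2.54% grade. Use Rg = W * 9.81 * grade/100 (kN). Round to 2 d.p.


Rg = W * 9.81 * grade / 100
Rg = 54 * 9.81 * 2.54 / 100
Rg = 529.74 * 0.0254
Rg = 13.46 kN

13.46


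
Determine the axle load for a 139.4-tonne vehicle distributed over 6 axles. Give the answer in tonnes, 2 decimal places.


Load per axle = total weight / number of axles
Load = 139.4 / 6
Load = 23.23 tonnes

23.23


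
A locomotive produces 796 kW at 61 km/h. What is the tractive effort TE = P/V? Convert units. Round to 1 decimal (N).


Convert: P = 796 kW = 796000 W
V = 61 / 3.6 = 16.9444 m/s
TE = 796000 / 16.9444
TE = 46977.0 N

46977.0


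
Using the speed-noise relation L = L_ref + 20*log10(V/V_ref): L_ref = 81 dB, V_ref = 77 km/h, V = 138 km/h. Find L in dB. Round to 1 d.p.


V/V_ref = 138 / 77 = 1.792208
log10(1.792208) = 0.253388
20 * 0.253388 = 5.0678
L = 81 + 5.0678 = 86.1 dB

86.1


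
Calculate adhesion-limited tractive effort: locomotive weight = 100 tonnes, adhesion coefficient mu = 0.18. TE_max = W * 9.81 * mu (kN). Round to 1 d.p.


TE_max = W * g * mu
TE_max = 100 * 9.81 * 0.18
TE_max = 981.0 * 0.18
TE_max = 176.6 kN

176.6


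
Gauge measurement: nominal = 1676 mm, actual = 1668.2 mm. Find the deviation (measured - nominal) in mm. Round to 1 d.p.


Deviation = measured - nominal
Deviation = 1668.2 - 1676
Deviation = -7.8 mm

-7.8


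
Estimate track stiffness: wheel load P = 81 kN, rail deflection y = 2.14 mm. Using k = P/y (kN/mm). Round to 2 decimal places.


Track stiffness k = P / y
k = 81 / 2.14
k = 37.85 kN/mm

37.85


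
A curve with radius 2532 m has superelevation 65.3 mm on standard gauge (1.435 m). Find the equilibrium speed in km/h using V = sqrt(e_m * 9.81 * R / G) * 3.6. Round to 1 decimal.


Convert cant: e = 65.3 mm = 0.0653 m
V_ms = sqrt(0.0653 * 9.81 * 2532 / 1.435)
V_ms = sqrt(1130.30068) = 33.6199 m/s
V = 33.6199 * 3.6 = 121.0 km/h

121.0


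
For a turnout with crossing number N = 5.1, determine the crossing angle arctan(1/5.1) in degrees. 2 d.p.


1/N = 1/5.1 = 0.196078
angle = arctan(0.196078) = 0.193622 rad
angle = 0.193622 * 180/pi = 11.09 degrees

11.09


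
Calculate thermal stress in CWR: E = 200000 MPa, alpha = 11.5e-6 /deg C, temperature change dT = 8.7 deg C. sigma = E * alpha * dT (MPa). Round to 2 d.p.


sigma = E * alpha * dT
sigma = 200000 * 11.5e-6 * 8.7
sigma = 2.3 * 8.7
sigma = 20.01 MPa

20.01


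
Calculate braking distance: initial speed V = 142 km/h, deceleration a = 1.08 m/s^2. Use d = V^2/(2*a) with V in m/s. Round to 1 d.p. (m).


Convert speed: V = 142 / 3.6 = 39.4444 m/s
V^2 = 1555.8642
d = 1555.8642 / (2 * 1.08)
d = 1555.8642 / 2.16
d = 720.3 m

720.3


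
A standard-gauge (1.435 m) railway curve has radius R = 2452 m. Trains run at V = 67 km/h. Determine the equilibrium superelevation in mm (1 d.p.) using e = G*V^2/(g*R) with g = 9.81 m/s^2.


Convert speed: V = 67 / 3.6 = 18.6111 m/s
Apply formula: e = 1.435 * 18.6111^2 / (9.81 * 2452)
e = 1.435 * 346.3735 / 24054.12
e = 0.020664 m = 20.7 mm

20.7


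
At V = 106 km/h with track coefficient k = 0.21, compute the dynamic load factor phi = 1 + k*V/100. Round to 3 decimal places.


phi = 1 + k * V / 100
phi = 1 + 0.21 * 106 / 100
phi = 1 + 0.2226
phi = 1.223

1.223


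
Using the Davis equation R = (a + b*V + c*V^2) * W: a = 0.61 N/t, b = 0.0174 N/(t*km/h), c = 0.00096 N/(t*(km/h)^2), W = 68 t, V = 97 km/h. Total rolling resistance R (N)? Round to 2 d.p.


b*V = 0.0174 * 97 = 1.6878
c*V^2 = 0.00096 * 9409 = 9.03264
R_per_t = 0.61 + 1.6878 + 9.03264 = 11.33044 N/t
R_total = 11.33044 * 68 = 770.47 N

770.47


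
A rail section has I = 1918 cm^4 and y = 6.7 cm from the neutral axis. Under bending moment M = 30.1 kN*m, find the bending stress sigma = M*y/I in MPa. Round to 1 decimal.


Convert units:
M = 30.1 kN*m = 30100000 N*mm
y = 6.7 cm = 67 mm
I = 1918 cm^4 = 19180000 mm^4
sigma = 30100000 * 67 / 19180000
sigma = 105.1 MPa

105.1


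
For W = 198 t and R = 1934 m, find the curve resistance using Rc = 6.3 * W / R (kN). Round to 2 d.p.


Rc = 6.3 * W / R
Rc = 6.3 * 198 / 1934
Rc = 1247.4 / 1934
Rc = 0.64 kN

0.64


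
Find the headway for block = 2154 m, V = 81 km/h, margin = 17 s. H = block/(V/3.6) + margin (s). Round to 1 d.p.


V = 81 / 3.6 = 22.5 m/s
Block traversal time = 2154 / 22.5 = 95.7333 s
Headway = 95.7333 + 17
Headway = 112.7 s

112.7


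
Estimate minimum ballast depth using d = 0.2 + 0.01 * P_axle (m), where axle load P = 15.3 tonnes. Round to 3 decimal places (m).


d = 0.2 + 0.01 * 15.3
d = 0.2 + 0.153
d = 0.353 m

0.353


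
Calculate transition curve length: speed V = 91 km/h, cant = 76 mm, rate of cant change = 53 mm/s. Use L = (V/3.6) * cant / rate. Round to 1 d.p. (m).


Convert speed: V = 91 / 3.6 = 25.2778 m/s
L = 25.2778 * 76 / 53
L = 1921.1111 / 53
L = 36.2 m

36.2


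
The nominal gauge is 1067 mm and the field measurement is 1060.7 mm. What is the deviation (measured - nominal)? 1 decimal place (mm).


Deviation = measured - nominal
Deviation = 1060.7 - 1067
Deviation = -6.3 mm

-6.3


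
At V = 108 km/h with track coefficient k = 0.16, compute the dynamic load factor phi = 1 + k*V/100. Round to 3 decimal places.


phi = 1 + k * V / 100
phi = 1 + 0.16 * 108 / 100
phi = 1 + 0.1728
phi = 1.173

1.173


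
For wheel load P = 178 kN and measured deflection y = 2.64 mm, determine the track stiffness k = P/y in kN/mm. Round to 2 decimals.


Track stiffness k = P / y
k = 178 / 2.64
k = 67.42 kN/mm

67.42


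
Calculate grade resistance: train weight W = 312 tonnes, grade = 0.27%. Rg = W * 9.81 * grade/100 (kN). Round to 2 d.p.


Rg = W * 9.81 * grade / 100
Rg = 312 * 9.81 * 0.27 / 100
Rg = 3060.72 * 0.0027
Rg = 8.26 kN

8.26


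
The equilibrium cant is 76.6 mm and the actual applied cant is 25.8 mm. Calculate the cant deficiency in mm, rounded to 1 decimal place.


Cant deficiency = equilibrium cant - actual cant
CD = 76.6 - 25.8
CD = 50.8 mm

50.8


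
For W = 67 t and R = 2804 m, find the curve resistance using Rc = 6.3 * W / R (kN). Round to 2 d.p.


Rc = 6.3 * W / R
Rc = 6.3 * 67 / 2804
Rc = 422.1 / 2804
Rc = 0.15 kN

0.15


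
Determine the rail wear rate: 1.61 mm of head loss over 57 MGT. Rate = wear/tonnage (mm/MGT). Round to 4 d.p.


Wear rate = total wear / cumulative tonnage
Rate = 1.61 / 57
Rate = 0.0282 mm/MGT

0.0282


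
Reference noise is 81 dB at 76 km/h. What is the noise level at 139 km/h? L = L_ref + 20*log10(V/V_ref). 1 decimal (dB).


V/V_ref = 139 / 76 = 1.828947
log10(1.828947) = 0.262201
20 * 0.262201 = 5.244
L = 81 + 5.244 = 86.2 dB

86.2


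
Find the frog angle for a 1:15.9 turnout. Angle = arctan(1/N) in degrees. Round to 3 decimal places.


1/N = 1/15.9 = 0.062893
angle = arctan(0.062893) = 0.06281 rad
angle = 0.06281 * 180/pi = 3.599 degrees

3.599


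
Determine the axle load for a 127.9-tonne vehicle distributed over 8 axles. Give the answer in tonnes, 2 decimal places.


Load per axle = total weight / number of axles
Load = 127.9 / 8
Load = 15.99 tonnes

15.99


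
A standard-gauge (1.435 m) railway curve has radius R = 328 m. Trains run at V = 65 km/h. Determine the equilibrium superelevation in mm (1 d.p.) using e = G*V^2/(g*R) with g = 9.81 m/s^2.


Convert speed: V = 65 / 3.6 = 18.0556 m/s
Apply formula: e = 1.435 * 18.0556^2 / (9.81 * 328)
e = 1.435 * 326.0031 / 3217.68
e = 0.145389 m = 145.4 mm

145.4


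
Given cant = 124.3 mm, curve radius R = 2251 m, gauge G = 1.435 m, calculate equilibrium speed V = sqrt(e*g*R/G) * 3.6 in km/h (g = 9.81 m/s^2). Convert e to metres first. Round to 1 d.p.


Convert cant: e = 124.3 mm = 0.1243 m
V_ms = sqrt(0.1243 * 9.81 * 2251 / 1.435)
V_ms = sqrt(1912.774309) = 43.7353 m/s
V = 43.7353 * 3.6 = 157.4 km/h

157.4


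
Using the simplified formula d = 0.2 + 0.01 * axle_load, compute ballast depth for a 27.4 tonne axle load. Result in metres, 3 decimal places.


d = 0.2 + 0.01 * 27.4
d = 0.2 + 0.274
d = 0.474 m

0.474


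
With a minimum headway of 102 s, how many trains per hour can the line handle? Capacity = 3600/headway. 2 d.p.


Capacity = 3600 / headway
Capacity = 3600 / 102
Capacity = 35.29 trains/hour

35.29


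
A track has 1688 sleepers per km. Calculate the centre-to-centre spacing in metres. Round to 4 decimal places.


Spacing = 1000 m / number of sleepers
Spacing = 1000 / 1688
Spacing = 0.5924 m

0.5924


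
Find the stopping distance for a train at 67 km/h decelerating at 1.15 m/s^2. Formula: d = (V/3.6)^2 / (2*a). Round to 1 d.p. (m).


Convert speed: V = 67 / 3.6 = 18.6111 m/s
V^2 = 346.3735
d = 346.3735 / (2 * 1.15)
d = 346.3735 / 2.3
d = 150.6 m

150.6


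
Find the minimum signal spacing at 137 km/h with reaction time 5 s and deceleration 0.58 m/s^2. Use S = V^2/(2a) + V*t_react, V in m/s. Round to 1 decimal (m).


V = 137 / 3.6 = 38.0556 m/s
Braking distance = 38.0556^2 / (2*0.58) = 1248.4701 m
Sighting distance = 38.0556 * 5 = 190.2778 m
S = 1248.4701 + 190.2778 = 1438.7 m

1438.7


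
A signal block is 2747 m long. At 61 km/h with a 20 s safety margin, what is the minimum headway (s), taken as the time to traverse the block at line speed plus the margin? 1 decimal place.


V = 61 / 3.6 = 16.9444 m/s
Block traversal time = 2747 / 16.9444 = 162.118 s
Headway = 162.118 + 20
Headway = 182.1 s

182.1


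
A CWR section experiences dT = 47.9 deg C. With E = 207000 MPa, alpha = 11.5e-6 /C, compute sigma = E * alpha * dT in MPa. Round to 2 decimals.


sigma = E * alpha * dT
sigma = 207000 * 11.5e-6 * 47.9
sigma = 2.3805 * 47.9
sigma = 114.03 MPa

114.03


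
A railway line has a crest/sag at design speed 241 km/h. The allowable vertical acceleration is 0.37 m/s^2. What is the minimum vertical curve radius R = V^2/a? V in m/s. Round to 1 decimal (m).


Convert speed: V = 241 / 3.6 = 66.9444 m/s
V^2 = 4481.5586 m^2/s^2
R_v = 4481.5586 / 0.37
R_v = 12112.3 m

12112.3


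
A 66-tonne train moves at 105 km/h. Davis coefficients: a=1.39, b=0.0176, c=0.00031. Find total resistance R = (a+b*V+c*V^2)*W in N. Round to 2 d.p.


b*V = 0.0176 * 105 = 1.848
c*V^2 = 0.00031 * 11025 = 3.41775
R_per_t = 1.39 + 1.848 + 3.41775 = 6.65575 N/t
R_total = 6.65575 * 66 = 439.28 N

439.28
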